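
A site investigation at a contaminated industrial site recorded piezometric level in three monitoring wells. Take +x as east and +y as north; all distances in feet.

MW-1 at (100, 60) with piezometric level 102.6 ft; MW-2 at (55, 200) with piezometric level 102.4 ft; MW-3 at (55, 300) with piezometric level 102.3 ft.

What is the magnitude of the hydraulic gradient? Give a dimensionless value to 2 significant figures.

0.0017

Taking MW-1 as reference: MW-2−MW-1 = (-45, 140, -0.2); MW-3−MW-1 = (-45, 240, -0.3).
Solve a·Δx + b·Δy = Δh: det = (-45)·240 − (-45)·140 = -4500.
∂h/∂x = [(-0.2)·240 − (-0.3)·140] / -4500 = +0.001333
∂h/∂y = [(-45)·(-0.3) − (-45)·(-0.2)] / -4500 = -0.001000
|∇h| = √(0.001333² + -0.001000²) = 0.001666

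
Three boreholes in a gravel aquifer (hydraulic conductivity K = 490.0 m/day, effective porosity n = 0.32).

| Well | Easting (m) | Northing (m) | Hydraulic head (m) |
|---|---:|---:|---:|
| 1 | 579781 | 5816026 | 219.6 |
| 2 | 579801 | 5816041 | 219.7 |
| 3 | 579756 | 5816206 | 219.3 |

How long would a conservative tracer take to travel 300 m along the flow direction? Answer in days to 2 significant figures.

With h = a·x + b·y + c and 1 as origin, the differences give:
  20·a + 15·b = +0.1
  (-25)·a + 180·b = -0.3
Eliminate b (×180 and ×15, subtract): 3975·a = 22.50 → a = ∂h/∂x = +0.005660
Back-substitute: b = ∂h/∂y = -0.0008805.
|∇h| = √(0.005660² + -0.0008805²) = 0.005728
Seepage velocity v = K·i/n = 490.0 × 0.005728 / 0.32 = 8.771 m/day.
t = 300 / 8.771 = 34.2 days.

34 days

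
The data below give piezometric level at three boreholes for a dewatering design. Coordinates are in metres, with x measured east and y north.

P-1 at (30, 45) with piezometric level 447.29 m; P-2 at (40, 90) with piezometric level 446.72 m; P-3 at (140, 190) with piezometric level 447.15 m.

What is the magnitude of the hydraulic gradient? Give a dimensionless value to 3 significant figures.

0.0280

Taking P-1 as reference: P-2−P-1 = (10, 45, -0.57); P-3−P-1 = (110, 145, -0.14).
Solve a·Δx + b·Δy = Δh: det = 10·145 − 110·45 = -3500.
∂h/∂x = [(-0.57)·145 − (-0.14)·45] / -3500 = +0.02181
∂h/∂y = [10·(-0.14) − 110·(-0.57)] / -3500 = -0.01751
|∇h| = √(0.02181² + -0.01751²) = 0.02797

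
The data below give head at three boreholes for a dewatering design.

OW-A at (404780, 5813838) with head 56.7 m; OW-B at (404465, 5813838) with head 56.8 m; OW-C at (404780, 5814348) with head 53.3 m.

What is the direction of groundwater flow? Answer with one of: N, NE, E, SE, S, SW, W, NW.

N

∂h/∂x = (56.8 − 56.7) / (404465 − 404780) = -0.0003175
∂h/∂y = (53.3 − 56.7) / (5814348 − 5813838) = -0.006667
Flow = −∇h = (+0.0003175 east, +0.006667 north), which points north.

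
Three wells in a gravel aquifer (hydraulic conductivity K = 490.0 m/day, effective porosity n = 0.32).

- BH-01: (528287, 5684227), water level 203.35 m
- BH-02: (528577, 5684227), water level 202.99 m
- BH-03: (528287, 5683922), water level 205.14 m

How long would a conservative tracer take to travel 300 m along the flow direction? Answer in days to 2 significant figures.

33 days

∂h/∂x = (202.99 − 203.35) / (528577 − 528287) = -0.001241
∂h/∂y = (205.14 − 203.35) / (5683922 − 5684227) = -0.005869
|∇h| = √(-0.001241² + -0.005869²) = 0.005999
Seepage velocity v = K·i/n = 490.0 × 0.005999 / 0.32 = 9.186 m/day.
t = 300 / 9.186 = 32.66 days.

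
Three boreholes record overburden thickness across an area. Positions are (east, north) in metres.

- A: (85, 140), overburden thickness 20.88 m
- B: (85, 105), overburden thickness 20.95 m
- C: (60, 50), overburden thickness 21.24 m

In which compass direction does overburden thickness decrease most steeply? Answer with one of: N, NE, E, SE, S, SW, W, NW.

E

Differences from A: to B (Δx, Δy, Δh) = (0, -35, +0.07); to C = (-25, -90, +0.36).
Determinant of the coordinate differences = 0·(-90) − (-25)·(-35) = -875.
∂d/∂x = [(+0.07)·(-90) − (+0.36)·(-35)] / -875 = -0.007200
∂d/∂y = [0·(+0.36) − (-25)·(+0.07)] / -875 = -0.002000
Steepest decrease is along −∇f = (+0.007200 E, +0.002000 N) → east.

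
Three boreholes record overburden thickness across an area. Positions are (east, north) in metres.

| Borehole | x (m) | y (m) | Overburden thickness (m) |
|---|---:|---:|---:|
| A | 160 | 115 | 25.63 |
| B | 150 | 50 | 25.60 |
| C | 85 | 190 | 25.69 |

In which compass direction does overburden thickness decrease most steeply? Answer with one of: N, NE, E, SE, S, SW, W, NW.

Differences from A: to B (Δx, Δy, Δh) = (-10, -65, -0.03); to C = (-75, 75, +0.06).
Solve a·Δx + b·Δy = Δd: det = (-10)·75 − (-75)·(-65) = -5625.
∂d/∂x = [(-0.03)·75 − (+0.06)·(-65)] / -5625 = -0.0002933
∂d/∂y = [(-10)·(+0.06) − (-75)·(-0.03)] / -5625 = +0.0005067
Steepest decrease is along −∇f = (+0.0002933 E, -0.0005067 N) → southeast.

SE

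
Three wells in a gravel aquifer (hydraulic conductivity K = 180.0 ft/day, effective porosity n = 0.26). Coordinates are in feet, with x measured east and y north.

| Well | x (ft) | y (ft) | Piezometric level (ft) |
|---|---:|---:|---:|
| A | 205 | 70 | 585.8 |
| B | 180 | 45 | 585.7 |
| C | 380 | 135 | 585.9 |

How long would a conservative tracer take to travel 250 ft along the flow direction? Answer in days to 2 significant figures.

Differences from A: to B (Δx, Δy, Δh) = (-25, -25, -0.1); to C = (175, 65, +0.1).
Solve a·Δx + b·Δy = Δh: det = (-25)·65 − 175·(-25) = 2750.
∂h/∂x = [(-0.1)·65 − (+0.1)·(-25)] / 2750 = -0.001455
∂h/∂y = [(-25)·(+0.1) − 175·(-0.1)] / 2750 = +0.005455
|∇h| = √(-0.001455² + 0.005455²) = 0.005646
Seepage velocity v = K·i/n = 180.0 × 0.005646 / 0.26 = 3.909 ft/day.
t = 250 / 3.909 = 63.95 days.

64 days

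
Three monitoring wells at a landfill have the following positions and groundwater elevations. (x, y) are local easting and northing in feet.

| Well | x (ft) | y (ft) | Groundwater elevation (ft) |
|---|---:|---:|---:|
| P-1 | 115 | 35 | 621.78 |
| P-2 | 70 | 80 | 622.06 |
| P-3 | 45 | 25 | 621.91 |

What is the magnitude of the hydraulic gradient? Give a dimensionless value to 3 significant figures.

Three-point gradient (reference P-1): Δ to P-2 = (-45, 45, +0.28), Δ to P-3 = (-70, -10, +0.13).
∂h/∂x = -0.002403, ∂h/∂y = +0.003819 (det = 3600).
|∇h| = √(-0.002403² + 0.003819²) = 0.004512

0.00451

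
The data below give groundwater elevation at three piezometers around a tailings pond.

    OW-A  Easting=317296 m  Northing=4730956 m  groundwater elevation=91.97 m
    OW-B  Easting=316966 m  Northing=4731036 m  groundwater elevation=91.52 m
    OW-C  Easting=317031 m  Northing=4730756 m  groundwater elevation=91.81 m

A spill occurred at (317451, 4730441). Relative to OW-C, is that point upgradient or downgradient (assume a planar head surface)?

Taking OW-A as reference: OW-B−OW-A = (-330, 80, -0.45); OW-C−OW-A = (-265, -200, -0.16).
Solve a·Δx + b·Δy = Δh: det = (-330)·(-200) − (-265)·80 = 87200.
∂h/∂x = [(-0.45)·(-200) − (-0.16)·80] / 87200 = +0.001179
∂h/∂y = [(-330)·(-0.16) − (-265)·(-0.45)] / 87200 = -0.0007620
Head at (317451, 4730441) = 91.97 + (+0.001179)·(155) + (-0.0007620)·(-515) = 92.55 m.
That is higher than the 91.81 m at OW-C, so the point is upgradient.

upgradient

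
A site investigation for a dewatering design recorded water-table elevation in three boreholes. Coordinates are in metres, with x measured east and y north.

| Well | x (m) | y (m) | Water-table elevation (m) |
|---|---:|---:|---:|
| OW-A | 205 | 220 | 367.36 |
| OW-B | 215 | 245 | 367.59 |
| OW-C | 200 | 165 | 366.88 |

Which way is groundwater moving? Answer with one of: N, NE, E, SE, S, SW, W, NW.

With h = a·x + b·y + c and OW-A as origin, the differences give:
  10·a + 25·b = +0.23
  (-5)·a + (-55)·b = -0.48
Eliminate b (×(-55) and ×25, subtract): -425·a = -0.650 → a = ∂h/∂x = +0.001529
Back-substitute: b = ∂h/∂y = +0.008588.
Flow = −∇h = (-0.001529 east, -0.008588 north), which points south.

S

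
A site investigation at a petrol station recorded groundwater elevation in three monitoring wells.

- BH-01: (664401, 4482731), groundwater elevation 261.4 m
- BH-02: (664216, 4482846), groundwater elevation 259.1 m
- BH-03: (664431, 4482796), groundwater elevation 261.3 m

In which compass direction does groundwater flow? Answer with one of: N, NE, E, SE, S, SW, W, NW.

NW

With h = a·x + b·y + c and BH-01 as origin, the differences give:
  (-185)·a + 115·b = -2.3
  30·a + 65·b = -0.1
Eliminate b (×65 and ×115, subtract): -15475·a = -138.00 → a = ∂h/∂x = +0.008918
Back-substitute: b = ∂h/∂y = -0.005654.
Flow = −∇h = (-0.008918 east, +0.005654 north), which points northwest.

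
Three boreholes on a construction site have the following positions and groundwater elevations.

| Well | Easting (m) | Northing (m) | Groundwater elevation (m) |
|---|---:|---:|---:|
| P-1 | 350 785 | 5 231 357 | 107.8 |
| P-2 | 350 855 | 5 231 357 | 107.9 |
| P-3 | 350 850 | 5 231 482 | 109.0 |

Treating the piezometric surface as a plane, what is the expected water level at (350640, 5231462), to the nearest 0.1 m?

108.5 m

Differences from P-1: to P-2 (Δx, Δy, Δh) = (70, 0, +0.1); to P-3 = (65, 125, +1.2).
Determinant of the coordinate differences = 70·125 − 65·0 = 8750.
∂h/∂x = [(+0.1)·125 − (+1.2)·0] / 8750 = +0.001429
∂h/∂y = [70·(+1.2) − 65·(+0.1)] / 8750 = +0.008857
h(350640, 5231462) = 107.8 + (+0.001429)·(-145) + (+0.008857)·(105) = 107.8 -0.207 +0.930 = 108.523 m.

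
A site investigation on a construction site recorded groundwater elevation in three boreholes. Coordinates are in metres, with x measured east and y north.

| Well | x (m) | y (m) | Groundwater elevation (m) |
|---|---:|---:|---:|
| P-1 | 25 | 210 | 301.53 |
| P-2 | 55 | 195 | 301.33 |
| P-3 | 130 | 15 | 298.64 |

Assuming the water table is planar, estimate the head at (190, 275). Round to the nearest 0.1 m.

Differences from P-1: to P-2 (Δx, Δy, Δh) = (30, -15, -0.20); to P-3 = (105, -195, -2.89).
Determinant of the coordinate differences = 30·(-195) − 105·(-15) = -4275.
∂h/∂x = [(-0.20)·(-195) − (-2.89)·(-15)] / -4275 = +0.001018
∂h/∂y = [30·(-2.89) − 105·(-0.20)] / -4275 = +0.01537
h(190, 275) = 301.53 + (+0.001018)·(165) + (+0.01537)·(65) = 301.53 +0.168 +0.999 = 302.697 m.

302.7 m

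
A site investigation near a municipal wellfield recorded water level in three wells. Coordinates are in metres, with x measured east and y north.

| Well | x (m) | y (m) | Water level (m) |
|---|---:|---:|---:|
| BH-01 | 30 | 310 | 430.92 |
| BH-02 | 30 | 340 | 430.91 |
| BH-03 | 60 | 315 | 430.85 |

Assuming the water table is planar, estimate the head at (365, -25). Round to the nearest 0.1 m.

430.3 m

Taking BH-01 as reference: BH-02−BH-01 = (0, 30, -0.01); BH-03−BH-01 = (30, 5, -0.07).
Solve a·Δx + b·Δy = Δh: det = 0·5 − 30·30 = -900.
∂h/∂x = [(-0.01)·5 − (-0.07)·30] / -900 = -0.002278
∂h/∂y = [0·(-0.07) − 30·(-0.01)] / -900 = -0.0003333
h(365, -25) = 430.92 + (-0.002278)·(335) + (-0.0003333)·(-335) = 430.92 -0.763 +0.112 = 430.269 m.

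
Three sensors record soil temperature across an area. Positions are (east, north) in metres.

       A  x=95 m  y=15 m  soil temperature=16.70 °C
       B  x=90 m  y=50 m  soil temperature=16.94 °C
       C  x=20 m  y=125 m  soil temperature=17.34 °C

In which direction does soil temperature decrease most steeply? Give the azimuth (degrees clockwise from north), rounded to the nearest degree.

Three-point gradient (reference A): Δ to B = (-5, 35, +0.24), Δ to C = (-75, 110, +0.64).
∂T/∂x = +0.001928, ∂T/∂y = +0.007133 (det = 2075).
Steepest decrease is along −∇f: components (-0.001928 E, -0.007133 N).
Azimuth = atan2(-0.001928, -0.007133) = 195.1° ≈ 195°.

195°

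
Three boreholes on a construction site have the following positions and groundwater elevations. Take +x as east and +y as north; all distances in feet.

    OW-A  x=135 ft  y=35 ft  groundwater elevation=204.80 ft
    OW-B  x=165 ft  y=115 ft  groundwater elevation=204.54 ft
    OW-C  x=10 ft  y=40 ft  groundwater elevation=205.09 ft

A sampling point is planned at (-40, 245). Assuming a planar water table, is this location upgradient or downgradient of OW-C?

downgradient

Differences from OW-A: to OW-B (Δx, Δy, Δh) = (30, 80, -0.26); to OW-C = (-125, 5, +0.29).
Determinant of the coordinate differences = 30·5 − (-125)·80 = 10150.
∂h/∂x = [(-0.26)·5 − (+0.29)·80] / 10150 = -0.002414
∂h/∂y = [30·(+0.29) − (-125)·(-0.26)] / 10150 = -0.002345
Head at (-40, 245) = 204.80 + (-0.002414)·(-175) + (-0.002345)·(210) = 204.73 ft.
That is lower than the 205.09 ft at OW-C, so the point is downgradient.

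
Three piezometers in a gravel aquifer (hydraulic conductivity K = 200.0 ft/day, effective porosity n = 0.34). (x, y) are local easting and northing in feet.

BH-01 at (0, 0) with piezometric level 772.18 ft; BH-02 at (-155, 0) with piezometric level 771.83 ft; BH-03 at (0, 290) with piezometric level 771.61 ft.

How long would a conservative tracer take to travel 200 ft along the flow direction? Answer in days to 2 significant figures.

110 days

∂h/∂x = (771.83 − 772.18) / (-155 − 0) = +0.002258
∂h/∂y = (771.61 − 772.18) / (290 − 0) = -0.001966
|∇h| = √(0.002258² + -0.001966²) = 0.002994
Seepage velocity v = K·i/n = 200.0 × 0.002994 / 0.34 = 1.761 ft/day.
t = 200 / 1.761 = 113.6 days.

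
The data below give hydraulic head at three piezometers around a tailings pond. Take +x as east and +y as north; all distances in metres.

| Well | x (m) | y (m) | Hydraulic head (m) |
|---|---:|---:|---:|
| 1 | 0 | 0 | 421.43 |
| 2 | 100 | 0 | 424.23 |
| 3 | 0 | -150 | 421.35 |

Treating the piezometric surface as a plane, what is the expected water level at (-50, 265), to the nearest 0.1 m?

420.2 m

∂h/∂x = (424.23 − 421.43) / (100 − 0) = +0.02800
∂h/∂y = (421.35 − 421.43) / (-150 − 0) = +0.0005333
h(-50, 265) = 421.43 + (+0.02800)·(-50) + (+0.0005333)·(265) = 421.43 -1.400 +0.141 = 420.171 m.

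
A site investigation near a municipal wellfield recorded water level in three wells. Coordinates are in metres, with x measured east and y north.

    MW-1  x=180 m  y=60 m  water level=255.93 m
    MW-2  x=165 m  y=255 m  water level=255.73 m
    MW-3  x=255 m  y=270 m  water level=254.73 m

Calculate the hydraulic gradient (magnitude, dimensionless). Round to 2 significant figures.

0.011

Taking MW-1 as reference: MW-2−MW-1 = (-15, 195, -0.20); MW-3−MW-1 = (75, 210, -1.20).
Solve a·Δx + b·Δy = Δh: det = (-15)·210 − 75·195 = -17775.
∂h/∂x = [(-0.20)·210 − (-1.20)·195] / -17775 = -0.01080
∂h/∂y = [(-15)·(-1.20) − 75·(-0.20)] / -17775 = -0.001857
|∇h| = √(-0.01080² + -0.001857²) = 0.01096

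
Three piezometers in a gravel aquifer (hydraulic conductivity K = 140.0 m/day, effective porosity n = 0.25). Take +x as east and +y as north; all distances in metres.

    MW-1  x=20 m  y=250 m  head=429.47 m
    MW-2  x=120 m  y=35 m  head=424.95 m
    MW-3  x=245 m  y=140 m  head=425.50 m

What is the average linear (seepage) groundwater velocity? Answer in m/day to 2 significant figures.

Differences from MW-1: to MW-2 (Δx, Δy, Δh) = (100, -215, -4.52); to MW-3 = (225, -110, -3.97).
Determinant of the coordinate differences = 100·(-110) − 225·(-215) = 37375.
∂h/∂x = [(-4.52)·(-110) − (-3.97)·(-215)] / 37375 = -0.009534
∂h/∂y = [100·(-3.97) − 225·(-4.52)] / 37375 = +0.01659
|∇h| = √(-0.009534² + 0.01659²) = 0.01913
Seepage velocity v = K·i/n = 140.0 × 0.01913 / 0.25 = 10.71 m/day.

11 m/day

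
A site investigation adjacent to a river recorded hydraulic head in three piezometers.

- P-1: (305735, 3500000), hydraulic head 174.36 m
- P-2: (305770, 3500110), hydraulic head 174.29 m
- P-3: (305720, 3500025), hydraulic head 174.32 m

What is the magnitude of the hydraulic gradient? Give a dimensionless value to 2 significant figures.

Taking P-1 as reference: P-2−P-1 = (35, 110, -0.07); P-3−P-1 = (-15, 25, -0.04).
Solve a·Δx + b·Δy = Δh: det = 35·25 − (-15)·110 = 2525.
∂h/∂x = [(-0.07)·25 − (-0.04)·110] / 2525 = +0.001050
∂h/∂y = [35·(-0.04) − (-15)·(-0.07)] / 2525 = -0.0009703
|∇h| = √(0.001050² + -0.0009703²) = 0.00143

0.0014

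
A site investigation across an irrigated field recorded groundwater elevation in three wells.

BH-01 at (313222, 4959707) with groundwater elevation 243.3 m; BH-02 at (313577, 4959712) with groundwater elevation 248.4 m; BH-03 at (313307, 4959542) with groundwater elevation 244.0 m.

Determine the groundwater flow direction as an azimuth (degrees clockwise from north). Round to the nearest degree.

Differences from BH-01: to BH-02 (Δx, Δy, Δh) = (355, 5, +5.1); to BH-03 = (85, -165, +0.7).
Determinant of the coordinate differences = 355·(-165) − 85·5 = -59000.
∂h/∂x = [(+5.1)·(-165) − (+0.7)·5] / -59000 = +0.01432
∂h/∂y = [355·(+0.7) − 85·(+5.1)] / -59000 = +0.003136
Flow direction (−∇h) has components (-0.01432 E, -0.003136 N).
Azimuth = atan2(E, N) = atan2(-0.01432, -0.003136) = 257.7° ≈ 258°.

258°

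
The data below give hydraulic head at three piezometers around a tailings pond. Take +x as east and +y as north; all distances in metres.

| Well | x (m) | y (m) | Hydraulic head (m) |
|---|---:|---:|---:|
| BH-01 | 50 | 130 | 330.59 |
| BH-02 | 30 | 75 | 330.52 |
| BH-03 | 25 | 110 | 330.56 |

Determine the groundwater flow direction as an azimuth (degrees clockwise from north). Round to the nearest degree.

192°

Three-point gradient (reference BH-01): Δ to BH-02 = (-20, -55, -0.07), Δ to BH-03 = (-25, -20, -0.03).
∂h/∂x = +0.0002564, ∂h/∂y = +0.001179 (det = -975).
Flow direction (−∇h) has components (-0.0002564 E, -0.001179 N).
Azimuth = atan2(E, N) = atan2(-0.0002564, -0.001179) = 192.3° ≈ 192°.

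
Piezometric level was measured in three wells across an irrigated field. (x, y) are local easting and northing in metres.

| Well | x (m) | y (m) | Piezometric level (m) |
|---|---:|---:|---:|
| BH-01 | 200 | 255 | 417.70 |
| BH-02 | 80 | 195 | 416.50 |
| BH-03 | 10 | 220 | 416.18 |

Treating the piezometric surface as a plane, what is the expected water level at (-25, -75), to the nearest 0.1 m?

414.1 m

Taking BH-01 as reference: BH-02−BH-01 = (-120, -60, -1.20); BH-03−BH-01 = (-190, -35, -1.52).
Determinant of the coordinate differences = (-120)·(-35) − (-190)·(-60) = -7200.
∂h/∂x = [(-1.20)·(-35) − (-1.52)·(-60)] / -7200 = +0.006833
∂h/∂y = [(-120)·(-1.52) − (-190)·(-1.20)] / -7200 = +0.006333
h(-25, -75) = 417.70 + (+0.006833)·(-225) + (+0.006333)·(-330) = 417.70 -1.537 -2.090 = 414.072 m.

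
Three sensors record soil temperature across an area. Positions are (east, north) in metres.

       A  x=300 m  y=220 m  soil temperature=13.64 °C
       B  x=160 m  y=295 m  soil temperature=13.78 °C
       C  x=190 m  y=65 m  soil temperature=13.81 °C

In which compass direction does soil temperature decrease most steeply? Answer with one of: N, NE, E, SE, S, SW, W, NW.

E

With T = a·x + b·y + c and A as origin, the differences give:
  (-140)·a + 75·b = +0.14
  (-110)·a + (-155)·b = +0.17
Eliminate b (×(-155) and ×75, subtract): 29950·a = -34.450 → a = ∂T/∂x = -0.001150
Back-substitute: b = ∂T/∂y = -0.0002805.
Steepest decrease is along −∇f = (+0.001150 E, +0.0002805 N) → east.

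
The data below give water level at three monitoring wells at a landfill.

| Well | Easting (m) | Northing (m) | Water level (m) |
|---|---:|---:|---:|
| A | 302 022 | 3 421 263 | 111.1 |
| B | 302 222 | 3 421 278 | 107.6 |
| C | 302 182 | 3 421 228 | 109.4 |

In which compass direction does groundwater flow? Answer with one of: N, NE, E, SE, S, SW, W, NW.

Differences from A: to B (Δx, Δy, Δh) = (200, 15, -3.5); to C = (160, -35, -1.7).
Determinant of the coordinate differences = 200·(-35) − 160·15 = -9400.
∂h/∂x = [(-3.5)·(-35) − (-1.7)·15] / -9400 = -0.01574
∂h/∂y = [200·(-1.7) − 160·(-3.5)] / -9400 = -0.02340
Flow = −∇h = (+0.01574 east, +0.02340 north), which points northeast.

NE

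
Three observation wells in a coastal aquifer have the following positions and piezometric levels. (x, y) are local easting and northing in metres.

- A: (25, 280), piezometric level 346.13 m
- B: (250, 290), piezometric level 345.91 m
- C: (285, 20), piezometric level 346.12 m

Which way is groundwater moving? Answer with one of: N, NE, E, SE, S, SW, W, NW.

Taking A as reference: B−A = (225, 10, -0.22); C−A = (260, -260, -0.01).
Solve a·Δx + b·Δy = Δh: det = 225·(-260) − 260·10 = -61100.
∂h/∂x = [(-0.22)·(-260) − (-0.01)·10] / -61100 = -0.0009378
∂h/∂y = [225·(-0.01) − 260·(-0.22)] / -61100 = -0.0008993
Flow = −∇h = (+0.0009378 east, +0.0008993 north), which points northeast.

NE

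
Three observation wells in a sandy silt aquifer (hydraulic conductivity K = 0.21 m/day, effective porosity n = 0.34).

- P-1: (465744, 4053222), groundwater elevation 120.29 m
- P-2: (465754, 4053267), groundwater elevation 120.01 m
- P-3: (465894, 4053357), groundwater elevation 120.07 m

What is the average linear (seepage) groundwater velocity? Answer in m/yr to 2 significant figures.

Taking P-1 as reference: P-2−P-1 = (10, 45, -0.28); P-3−P-1 = (150, 135, -0.22).
Determinant of the coordinate differences = 10·135 − 150·45 = -5400.
∂h/∂x = [(-0.28)·135 − (-0.22)·45] / -5400 = +0.005167
∂h/∂y = [10·(-0.22) − 150·(-0.28)] / -5400 = -0.007370
|∇h| = √(0.005167² + -0.007370²) = 0.009001
Seepage velocity v = K·i/n = 0.21 × 0.009001 / 0.34 = 0.005559 m/day = 2.03 m/yr.

2.0 m/yr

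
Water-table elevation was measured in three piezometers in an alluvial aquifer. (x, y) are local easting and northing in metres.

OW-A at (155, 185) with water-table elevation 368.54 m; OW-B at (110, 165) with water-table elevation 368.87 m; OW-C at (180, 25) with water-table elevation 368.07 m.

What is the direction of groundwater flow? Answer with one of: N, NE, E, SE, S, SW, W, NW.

E

Taking OW-A as reference: OW-B−OW-A = (-45, -20, +0.33); OW-C−OW-A = (25, -160, -0.47).
Solve a·Δx + b·Δy = Δh: det = (-45)·(-160) − 25·(-20) = 7700.
∂h/∂x = [(+0.33)·(-160) − (-0.47)·(-20)] / 7700 = -0.008078
∂h/∂y = [(-45)·(-0.47) − 25·(+0.33)] / 7700 = +0.001675
Flow = −∇h = (+0.008078 east, -0.001675 north), which points east.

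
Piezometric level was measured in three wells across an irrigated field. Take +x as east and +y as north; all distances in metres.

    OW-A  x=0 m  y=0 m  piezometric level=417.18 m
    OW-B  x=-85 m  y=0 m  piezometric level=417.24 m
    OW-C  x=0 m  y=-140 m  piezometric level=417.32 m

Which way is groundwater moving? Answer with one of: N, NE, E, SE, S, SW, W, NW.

∂h/∂x = (417.24 − 417.18) / (-85 − 0) = -0.0007059
∂h/∂y = (417.32 − 417.18) / (-140 − 0) = -0.0010000
Flow = −∇h = (+0.0007059 east, +0.0010000 north), which points northeast.

NE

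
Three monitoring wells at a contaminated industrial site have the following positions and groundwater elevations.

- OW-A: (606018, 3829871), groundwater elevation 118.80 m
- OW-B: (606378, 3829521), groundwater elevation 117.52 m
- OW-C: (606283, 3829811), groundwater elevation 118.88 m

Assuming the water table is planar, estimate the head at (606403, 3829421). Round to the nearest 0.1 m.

With h = a·x + b·y + c and OW-A as origin, the differences give:
  360·a + (-350)·b = -1.28
  265·a + (-60)·b = +0.08
Eliminate b (×(-60) and ×(-350), subtract): 71150·a = 104.800 → a = ∂h/∂x = +0.001473
Back-substitute: b = ∂h/∂y = +0.005172.
h(606403, 3829421) = 118.80 + (+0.001473)·(385) + (+0.005172)·(-450) = 118.80 +0.567 -2.327 = 117.040 m.

117.0 m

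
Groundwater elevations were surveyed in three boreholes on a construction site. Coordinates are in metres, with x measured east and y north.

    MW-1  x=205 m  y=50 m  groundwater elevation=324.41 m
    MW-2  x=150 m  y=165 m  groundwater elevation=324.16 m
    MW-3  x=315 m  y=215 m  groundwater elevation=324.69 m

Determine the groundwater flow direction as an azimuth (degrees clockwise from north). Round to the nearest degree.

279°

With h = a·x + b·y + c and MW-1 as origin, the differences give:
  (-55)·a + 115·b = -0.25
  110·a + 165·b = +0.28
Eliminate b (×165 and ×115, subtract): -21725·a = -73.450 → a = ∂h/∂x = +0.003381
Back-substitute: b = ∂h/∂y = -0.0005570.
Flow direction (−∇h) has components (-0.003381 E, +0.0005570 N).
Azimuth = atan2(E, N) = atan2(-0.003381, +0.0005570) = 279.4° ≈ 279°.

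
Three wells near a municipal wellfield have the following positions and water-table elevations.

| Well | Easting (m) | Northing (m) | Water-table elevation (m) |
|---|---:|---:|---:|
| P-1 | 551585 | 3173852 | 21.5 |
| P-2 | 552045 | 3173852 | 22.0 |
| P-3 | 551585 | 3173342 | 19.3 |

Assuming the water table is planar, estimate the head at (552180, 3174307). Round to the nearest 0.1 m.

24.1 m

∂h/∂x = (22.0 − 21.5) / (552045 − 551585) = +0.001087
∂h/∂y = (19.3 − 21.5) / (3173342 − 3173852) = +0.004314
h(552180, 3174307) = 21.5 + (+0.001087)·(595) + (+0.004314)·(455) = 21.5 +0.647 +1.963 = 24.109 m.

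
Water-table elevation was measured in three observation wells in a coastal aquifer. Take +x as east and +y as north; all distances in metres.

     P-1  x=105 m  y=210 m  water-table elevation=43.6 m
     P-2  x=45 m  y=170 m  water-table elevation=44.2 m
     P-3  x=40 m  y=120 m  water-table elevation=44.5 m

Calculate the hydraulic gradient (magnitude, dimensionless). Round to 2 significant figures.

0.0084

With h = a·x + b·y + c and P-1 as origin, the differences give:
  (-60)·a + (-40)·b = +0.6
  (-65)·a + (-90)·b = +0.9
Eliminate b (×(-90) and ×(-40), subtract): 2800·a = -18.00 → a = ∂h/∂x = -0.006429
Back-substitute: b = ∂h/∂y = -0.005357.
|∇h| = √(-0.006429² + -0.005357²) = 0.008368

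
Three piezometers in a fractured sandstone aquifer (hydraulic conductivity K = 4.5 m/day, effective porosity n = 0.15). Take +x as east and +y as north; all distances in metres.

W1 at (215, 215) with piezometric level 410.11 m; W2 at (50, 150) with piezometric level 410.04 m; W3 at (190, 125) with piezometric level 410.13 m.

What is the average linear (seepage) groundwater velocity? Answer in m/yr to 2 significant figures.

7.6 m/yr

Taking W1 as reference: W2−W1 = (-165, -65, -0.07); W3−W1 = (-25, -90, +0.02).
Solve a·Δx + b·Δy = Δh: det = (-165)·(-90) − (-25)·(-65) = 13225.
∂h/∂x = [(-0.07)·(-90) − (+0.02)·(-65)] / 13225 = +0.0005747
∂h/∂y = [(-165)·(+0.02) − (-25)·(-0.07)] / 13225 = -0.0003819
|∇h| = √(0.0005747² + -0.0003819²) = 0.00069
Seepage velocity v = K·i/n = 4.5 × 0.00069 / 0.15 = 0.0207 m/day = 7.561 m/yr.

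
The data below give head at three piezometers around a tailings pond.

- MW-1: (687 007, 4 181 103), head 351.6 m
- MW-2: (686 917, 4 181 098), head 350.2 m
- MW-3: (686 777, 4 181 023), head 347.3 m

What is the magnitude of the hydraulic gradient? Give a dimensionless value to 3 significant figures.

0.0184

Taking MW-1 as reference: MW-2−MW-1 = (-90, -5, -1.4); MW-3−MW-1 = (-230, -80, -4.3).
Determinant of the coordinate differences = (-90)·(-80) − (-230)·(-5) = 6050.
∂h/∂x = [(-1.4)·(-80) − (-4.3)·(-5)] / 6050 = +0.01496
∂h/∂y = [(-90)·(-4.3) − (-230)·(-1.4)] / 6050 = +0.01074
|∇h| = √(0.01496² + 0.01074²) = 0.01842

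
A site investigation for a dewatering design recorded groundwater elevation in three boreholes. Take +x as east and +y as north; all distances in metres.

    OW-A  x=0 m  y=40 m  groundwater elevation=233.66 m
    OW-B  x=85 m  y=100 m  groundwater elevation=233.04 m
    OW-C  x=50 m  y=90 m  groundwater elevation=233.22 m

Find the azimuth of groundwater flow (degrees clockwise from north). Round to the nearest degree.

Differences from OW-A: to OW-B (Δx, Δy, Δh) = (85, 60, -0.62); to OW-C = (50, 50, -0.44).
Solve a·Δx + b·Δy = Δh: det = 85·50 − 50·60 = 1250.
∂h/∂x = [(-0.62)·50 − (-0.44)·60] / 1250 = -0.003680
∂h/∂y = [85·(-0.44) − 50·(-0.62)] / 1250 = -0.005120
Flow direction (−∇h) has components (+0.003680 E, +0.005120 N).
Azimuth = atan2(E, N) = atan2(+0.003680, +0.005120) = 35.7° ≈ 036°.

036°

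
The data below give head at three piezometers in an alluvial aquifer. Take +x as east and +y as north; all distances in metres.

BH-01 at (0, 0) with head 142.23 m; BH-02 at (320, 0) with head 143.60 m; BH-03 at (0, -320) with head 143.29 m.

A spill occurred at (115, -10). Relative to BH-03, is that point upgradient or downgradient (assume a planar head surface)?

downgradient

∂h/∂x = (143.60 − 142.23) / (320 − 0) = +0.004281
∂h/∂y = (143.29 − 142.23) / (-320 − 0) = -0.003313
Head at (115, -10) = 142.23 + (+0.004281)·(115) + (-0.003313)·(-10) = 142.76 m.
That is lower than the 143.29 m at BH-03, so the point is downgradient.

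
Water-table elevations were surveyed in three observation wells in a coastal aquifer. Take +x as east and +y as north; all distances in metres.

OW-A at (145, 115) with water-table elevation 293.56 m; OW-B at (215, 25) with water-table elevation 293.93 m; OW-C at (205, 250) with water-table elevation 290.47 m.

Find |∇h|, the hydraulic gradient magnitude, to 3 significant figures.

With h = a·x + b·y + c and OW-A as origin, the differences give:
  70·a + (-90)·b = +0.37
  60·a + 135·b = -3.09
Eliminate b (×135 and ×(-90), subtract): 14850·a = -228.150 → a = ∂h/∂x = -0.01536
Back-substitute: b = ∂h/∂y = -0.01606.
|∇h| = √(-0.01536² + -0.01606²) = 0.02222

0.0222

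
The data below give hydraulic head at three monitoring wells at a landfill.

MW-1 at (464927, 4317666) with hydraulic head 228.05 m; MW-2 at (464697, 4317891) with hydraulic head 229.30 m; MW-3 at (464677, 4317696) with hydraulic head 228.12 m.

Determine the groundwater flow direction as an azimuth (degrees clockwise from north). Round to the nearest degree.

184°

Taking MW-1 as reference: MW-2−MW-1 = (-230, 225, +1.25); MW-3−MW-1 = (-250, 30, +0.07).
Solve a·Δx + b·Δy = Δh: det = (-230)·30 − (-250)·225 = 49350.
∂h/∂x = [(+1.25)·30 − (+0.07)·225] / 49350 = +0.0004407
∂h/∂y = [(-230)·(+0.07) − (-250)·(+1.25)] / 49350 = +0.006006
Flow direction (−∇h) has components (-0.0004407 E, -0.006006 N).
Azimuth = atan2(E, N) = atan2(-0.0004407, -0.006006) = 184.2° ≈ 184°.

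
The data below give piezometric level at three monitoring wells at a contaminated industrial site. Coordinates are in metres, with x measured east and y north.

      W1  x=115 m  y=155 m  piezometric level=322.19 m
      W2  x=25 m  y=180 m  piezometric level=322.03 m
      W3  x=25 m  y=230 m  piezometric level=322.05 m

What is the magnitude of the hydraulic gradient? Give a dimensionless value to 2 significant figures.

Three-point gradient (reference W1): Δ to W2 = (-90, 25, -0.16), Δ to W3 = (-90, 75, -0.14).
∂h/∂x = +0.001889, ∂h/∂y = +0.0004000 (det = -4500).
|∇h| = √(0.001889² + 0.0004000²) = 0.001931

0.0019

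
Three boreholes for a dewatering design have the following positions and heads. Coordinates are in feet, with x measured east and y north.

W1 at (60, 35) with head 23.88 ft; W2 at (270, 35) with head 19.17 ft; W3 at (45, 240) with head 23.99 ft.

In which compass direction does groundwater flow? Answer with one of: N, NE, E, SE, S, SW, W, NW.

E

With h = a·x + b·y + c and W1 as origin, the differences give:
  210·a + 0·b = -4.71
  (-15)·a + 205·b = +0.11
Eliminate b (×205 and ×0, subtract): 43050·a = -965.550 → a = ∂h/∂x = -0.02243
Back-substitute: b = ∂h/∂y = -0.001105.
Flow = −∇h = (+0.02243 east, +0.001105 north), which points east.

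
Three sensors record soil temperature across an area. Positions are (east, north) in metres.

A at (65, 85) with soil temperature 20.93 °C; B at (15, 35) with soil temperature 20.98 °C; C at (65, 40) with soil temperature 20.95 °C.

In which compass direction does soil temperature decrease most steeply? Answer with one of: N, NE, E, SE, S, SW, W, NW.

With T = a·x + b·y + c and A as origin, the differences give:
  (-50)·a + (-50)·b = +0.05
  0·a + (-45)·b = +0.02
Eliminate b (×(-45) and ×(-50), subtract): 2250·a = -1.250 → a = ∂T/∂x = -0.0005556
Back-substitute: b = ∂T/∂y = -0.0004444.
Steepest decrease is along −∇f = (+0.0005556 E, +0.0004444 N) → northeast.

NE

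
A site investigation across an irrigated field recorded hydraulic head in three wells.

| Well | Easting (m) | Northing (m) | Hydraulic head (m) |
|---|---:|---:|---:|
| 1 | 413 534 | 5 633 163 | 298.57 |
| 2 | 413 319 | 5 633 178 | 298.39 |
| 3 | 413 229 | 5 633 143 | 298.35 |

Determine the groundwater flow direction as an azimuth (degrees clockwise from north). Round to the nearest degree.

With h = a·x + b·y + c and 1 as origin, the differences give:
  (-215)·a + 15·b = -0.18
  (-305)·a + (-20)·b = -0.22
Eliminate b (×(-20) and ×15, subtract): 8875·a = 6.900 → a = ∂h/∂x = +0.0007775
Back-substitute: b = ∂h/∂y = -0.0008563.
Flow direction (−∇h) has components (-0.0007775 E, +0.0008563 N).
Azimuth = atan2(E, N) = atan2(-0.0007775, +0.0008563) = 317.8° ≈ 318°.

318°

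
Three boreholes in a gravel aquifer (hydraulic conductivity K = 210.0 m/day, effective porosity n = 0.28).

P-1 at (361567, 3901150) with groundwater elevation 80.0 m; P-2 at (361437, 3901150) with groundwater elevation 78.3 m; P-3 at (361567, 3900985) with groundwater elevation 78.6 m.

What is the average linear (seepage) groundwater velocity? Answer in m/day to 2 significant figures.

12 m/day

∂h/∂x = (78.3 − 80.0) / (361437 − 361567) = +0.01308
∂h/∂y = (78.6 − 80.0) / (3900985 − 3901150) = +0.008485
|∇h| = √(0.01308² + 0.008485²) = 0.01559
Seepage velocity v = K·i/n = 210.0 × 0.01559 / 0.28 = 11.69 m/day.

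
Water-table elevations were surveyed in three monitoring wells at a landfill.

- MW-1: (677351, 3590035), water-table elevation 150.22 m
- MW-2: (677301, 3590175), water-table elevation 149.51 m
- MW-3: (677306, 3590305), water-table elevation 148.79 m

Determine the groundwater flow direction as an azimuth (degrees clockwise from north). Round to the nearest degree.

012°

Differences from MW-1: to MW-2 (Δx, Δy, Δh) = (-50, 140, -0.71); to MW-3 = (-45, 270, -1.43).
Determinant of the coordinate differences = (-50)·270 − (-45)·140 = -7200.
∂h/∂x = [(-0.71)·270 − (-1.43)·140] / -7200 = -0.001181
∂h/∂y = [(-50)·(-1.43) − (-45)·(-0.71)] / -7200 = -0.005493
Flow direction (−∇h) has components (+0.001181 E, +0.005493 N).
Azimuth = atan2(E, N) = atan2(+0.001181, +0.005493) = 12.1° ≈ 012°.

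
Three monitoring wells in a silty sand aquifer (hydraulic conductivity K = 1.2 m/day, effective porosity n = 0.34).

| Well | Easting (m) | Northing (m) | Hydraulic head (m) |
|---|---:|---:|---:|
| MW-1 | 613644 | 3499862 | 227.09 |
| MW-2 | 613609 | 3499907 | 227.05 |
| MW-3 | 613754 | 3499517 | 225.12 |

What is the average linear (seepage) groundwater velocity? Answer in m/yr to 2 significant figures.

23 m/yr

Taking MW-1 as reference: MW-2−MW-1 = (-35, 45, -0.04); MW-3−MW-1 = (110, -345, -1.97).
Determinant of the coordinate differences = (-35)·(-345) − 110·45 = 7125.
∂h/∂x = [(-0.04)·(-345) − (-1.97)·45] / 7125 = +0.01438
∂h/∂y = [(-35)·(-1.97) − 110·(-0.04)] / 7125 = +0.01029
|∇h| = √(0.01438² + 0.01029²) = 0.01768
Seepage velocity v = K·i/n = 1.2 × 0.01768 / 0.34 = 0.0624 m/day = 22.79 m/yr.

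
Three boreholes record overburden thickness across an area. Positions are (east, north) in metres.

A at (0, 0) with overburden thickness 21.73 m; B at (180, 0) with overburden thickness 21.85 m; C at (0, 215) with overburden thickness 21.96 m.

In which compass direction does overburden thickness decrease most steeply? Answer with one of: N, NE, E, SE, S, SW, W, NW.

SW

∂d/∂x = (21.85 − 21.73) / (180 − 0) = +0.0006667
∂d/∂y = (21.96 − 21.73) / (215 − 0) = +0.001070
Steepest decrease is along −∇f = (-0.0006667 E, -0.001070 N) → southwest.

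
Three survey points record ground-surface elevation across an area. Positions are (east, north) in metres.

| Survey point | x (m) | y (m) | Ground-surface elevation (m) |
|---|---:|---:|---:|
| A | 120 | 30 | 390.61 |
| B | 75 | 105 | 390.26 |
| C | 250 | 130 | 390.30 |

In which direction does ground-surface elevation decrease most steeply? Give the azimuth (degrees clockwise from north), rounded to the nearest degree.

Taking A as reference: B−A = (-45, 75, -0.35); C−A = (130, 100, -0.31).
Determinant of the coordinate differences = (-45)·100 − 130·75 = -14250.
∂z/∂x = [(-0.35)·100 − (-0.31)·75] / -14250 = +0.0008246
∂z/∂y = [(-45)·(-0.31) − 130·(-0.35)] / -14250 = -0.004172
Steepest decrease is along −∇f: components (-0.0008246 E, +0.004172 N).
Azimuth = atan2(-0.0008246, +0.004172) = 348.8° ≈ 349°.

349°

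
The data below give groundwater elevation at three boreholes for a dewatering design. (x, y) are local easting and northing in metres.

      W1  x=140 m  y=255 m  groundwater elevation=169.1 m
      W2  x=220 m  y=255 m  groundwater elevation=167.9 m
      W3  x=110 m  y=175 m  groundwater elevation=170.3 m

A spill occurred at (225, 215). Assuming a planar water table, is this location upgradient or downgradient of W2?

upgradient

With h = a·x + b·y + c and W1 as origin, the differences give:
  80·a + 0·b = -1.2
  (-30)·a + (-80)·b = +1.2
Eliminate b (×(-80) and ×0, subtract): -6400·a = 96.00 → a = ∂h/∂x = -0.01500
Back-substitute: b = ∂h/∂y = -0.009375.
Head at (225, 215) = 169.1 + (-0.01500)·(85) + (-0.009375)·(-40) = 168.20 m.
That is higher than the 167.9 m at W2, so the point is upgradient.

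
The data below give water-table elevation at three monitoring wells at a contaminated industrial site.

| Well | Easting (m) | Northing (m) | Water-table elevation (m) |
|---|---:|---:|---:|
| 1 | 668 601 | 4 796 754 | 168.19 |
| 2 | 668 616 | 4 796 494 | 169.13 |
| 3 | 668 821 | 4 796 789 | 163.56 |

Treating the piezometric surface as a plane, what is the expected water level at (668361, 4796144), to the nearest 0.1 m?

Taking 1 as reference: 2−1 = (15, -260, +0.94); 3−1 = (220, 35, -4.63).
Determinant of the coordinate differences = 15·35 − 220·(-260) = 57725.
∂h/∂x = [(+0.94)·35 − (-4.63)·(-260)] / 57725 = -0.02028
∂h/∂y = [15·(-4.63) − 220·(+0.94)] / 57725 = -0.004786
h(668361, 4796144) = 168.19 + (-0.02028)·(-240) + (-0.004786)·(-610) = 168.19 +4.868 +2.919 = 175.977 m.

176.0 m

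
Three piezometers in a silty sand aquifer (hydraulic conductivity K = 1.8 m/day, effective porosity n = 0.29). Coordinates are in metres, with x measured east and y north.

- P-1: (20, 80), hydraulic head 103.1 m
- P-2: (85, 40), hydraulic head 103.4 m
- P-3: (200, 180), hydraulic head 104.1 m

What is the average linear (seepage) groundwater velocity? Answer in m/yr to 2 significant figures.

Taking P-1 as reference: P-2−P-1 = (65, -40, +0.3); P-3−P-1 = (180, 100, +1.0).
Solve a·Δx + b·Δy = Δh: det = 65·100 − 180·(-40) = 13700.
∂h/∂x = [(+0.3)·100 − (+1.0)·(-40)] / 13700 = +0.005109
∂h/∂y = [65·(+1.0) − 180·(+0.3)] / 13700 = +0.0008029
|∇h| = √(0.005109² + 0.0008029²) = 0.005172
Seepage velocity v = K·i/n = 1.8 × 0.005172 / 0.29 = 0.0321 m/day = 11.72 m/yr.

12 m/yr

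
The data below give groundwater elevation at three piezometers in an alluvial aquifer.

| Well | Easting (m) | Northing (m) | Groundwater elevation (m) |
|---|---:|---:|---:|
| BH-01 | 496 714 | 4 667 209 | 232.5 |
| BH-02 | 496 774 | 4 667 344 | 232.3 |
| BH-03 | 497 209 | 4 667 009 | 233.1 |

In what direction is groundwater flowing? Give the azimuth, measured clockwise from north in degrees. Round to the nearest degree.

343°

Three-point gradient (reference BH-01): Δ to BH-02 = (60, 135, -0.2), Δ to BH-03 = (495, -200, +0.6).
∂h/∂x = +0.0005201, ∂h/∂y = -0.001713 (det = -78825).
Flow direction (−∇h) has components (-0.0005201 E, +0.001713 N).
Azimuth = atan2(E, N) = atan2(-0.0005201, +0.001713) = 343.1° ≈ 343°.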